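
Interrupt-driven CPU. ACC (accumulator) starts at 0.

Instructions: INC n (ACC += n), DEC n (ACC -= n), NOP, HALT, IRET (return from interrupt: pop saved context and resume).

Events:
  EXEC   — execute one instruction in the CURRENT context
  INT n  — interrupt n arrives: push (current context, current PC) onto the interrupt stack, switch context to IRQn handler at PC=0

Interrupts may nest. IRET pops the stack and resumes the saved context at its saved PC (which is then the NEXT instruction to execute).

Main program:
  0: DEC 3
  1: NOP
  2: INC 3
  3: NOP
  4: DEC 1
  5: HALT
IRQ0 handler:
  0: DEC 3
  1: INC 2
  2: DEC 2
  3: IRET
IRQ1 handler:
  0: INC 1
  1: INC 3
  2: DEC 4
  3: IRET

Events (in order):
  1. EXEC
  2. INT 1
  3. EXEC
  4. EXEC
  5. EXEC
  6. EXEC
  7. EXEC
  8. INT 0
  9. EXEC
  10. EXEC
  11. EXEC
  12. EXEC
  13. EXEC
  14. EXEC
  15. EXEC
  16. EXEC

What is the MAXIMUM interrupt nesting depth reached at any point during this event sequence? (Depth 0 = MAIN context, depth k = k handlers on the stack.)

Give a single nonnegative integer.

Answer: 1

Derivation:
Event 1 (EXEC): [MAIN] PC=0: DEC 3 -> ACC=-3 [depth=0]
Event 2 (INT 1): INT 1 arrives: push (MAIN, PC=1), enter IRQ1 at PC=0 (depth now 1) [depth=1]
Event 3 (EXEC): [IRQ1] PC=0: INC 1 -> ACC=-2 [depth=1]
Event 4 (EXEC): [IRQ1] PC=1: INC 3 -> ACC=1 [depth=1]
Event 5 (EXEC): [IRQ1] PC=2: DEC 4 -> ACC=-3 [depth=1]
Event 6 (EXEC): [IRQ1] PC=3: IRET -> resume MAIN at PC=1 (depth now 0) [depth=0]
Event 7 (EXEC): [MAIN] PC=1: NOP [depth=0]
Event 8 (INT 0): INT 0 arrives: push (MAIN, PC=2), enter IRQ0 at PC=0 (depth now 1) [depth=1]
Event 9 (EXEC): [IRQ0] PC=0: DEC 3 -> ACC=-6 [depth=1]
Event 10 (EXEC): [IRQ0] PC=1: INC 2 -> ACC=-4 [depth=1]
Event 11 (EXEC): [IRQ0] PC=2: DEC 2 -> ACC=-6 [depth=1]
Event 12 (EXEC): [IRQ0] PC=3: IRET -> resume MAIN at PC=2 (depth now 0) [depth=0]
Event 13 (EXEC): [MAIN] PC=2: INC 3 -> ACC=-3 [depth=0]
Event 14 (EXEC): [MAIN] PC=3: NOP [depth=0]
Event 15 (EXEC): [MAIN] PC=4: DEC 1 -> ACC=-4 [depth=0]
Event 16 (EXEC): [MAIN] PC=5: HALT [depth=0]
Max depth observed: 1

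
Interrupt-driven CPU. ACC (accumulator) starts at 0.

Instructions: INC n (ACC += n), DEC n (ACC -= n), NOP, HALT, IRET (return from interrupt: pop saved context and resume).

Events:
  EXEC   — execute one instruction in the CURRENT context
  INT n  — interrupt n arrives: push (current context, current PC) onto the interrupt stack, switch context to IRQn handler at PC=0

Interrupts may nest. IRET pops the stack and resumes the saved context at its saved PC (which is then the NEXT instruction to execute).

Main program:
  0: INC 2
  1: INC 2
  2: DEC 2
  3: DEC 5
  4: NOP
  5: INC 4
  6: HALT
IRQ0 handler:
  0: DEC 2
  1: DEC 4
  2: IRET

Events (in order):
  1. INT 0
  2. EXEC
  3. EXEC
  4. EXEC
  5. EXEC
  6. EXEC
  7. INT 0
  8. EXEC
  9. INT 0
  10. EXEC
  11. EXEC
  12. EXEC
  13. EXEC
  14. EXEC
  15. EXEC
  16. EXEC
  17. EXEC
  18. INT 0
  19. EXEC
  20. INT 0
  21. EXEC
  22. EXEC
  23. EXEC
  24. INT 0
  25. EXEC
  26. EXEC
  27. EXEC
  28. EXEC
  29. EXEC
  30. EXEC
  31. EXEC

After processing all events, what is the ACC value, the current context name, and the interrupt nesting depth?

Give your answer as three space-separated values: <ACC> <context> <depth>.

Event 1 (INT 0): INT 0 arrives: push (MAIN, PC=0), enter IRQ0 at PC=0 (depth now 1)
Event 2 (EXEC): [IRQ0] PC=0: DEC 2 -> ACC=-2
Event 3 (EXEC): [IRQ0] PC=1: DEC 4 -> ACC=-6
Event 4 (EXEC): [IRQ0] PC=2: IRET -> resume MAIN at PC=0 (depth now 0)
Event 5 (EXEC): [MAIN] PC=0: INC 2 -> ACC=-4
Event 6 (EXEC): [MAIN] PC=1: INC 2 -> ACC=-2
Event 7 (INT 0): INT 0 arrives: push (MAIN, PC=2), enter IRQ0 at PC=0 (depth now 1)
Event 8 (EXEC): [IRQ0] PC=0: DEC 2 -> ACC=-4
Event 9 (INT 0): INT 0 arrives: push (IRQ0, PC=1), enter IRQ0 at PC=0 (depth now 2)
Event 10 (EXEC): [IRQ0] PC=0: DEC 2 -> ACC=-6
Event 11 (EXEC): [IRQ0] PC=1: DEC 4 -> ACC=-10
Event 12 (EXEC): [IRQ0] PC=2: IRET -> resume IRQ0 at PC=1 (depth now 1)
Event 13 (EXEC): [IRQ0] PC=1: DEC 4 -> ACC=-14
Event 14 (EXEC): [IRQ0] PC=2: IRET -> resume MAIN at PC=2 (depth now 0)
Event 15 (EXEC): [MAIN] PC=2: DEC 2 -> ACC=-16
Event 16 (EXEC): [MAIN] PC=3: DEC 5 -> ACC=-21
Event 17 (EXEC): [MAIN] PC=4: NOP
Event 18 (INT 0): INT 0 arrives: push (MAIN, PC=5), enter IRQ0 at PC=0 (depth now 1)
Event 19 (EXEC): [IRQ0] PC=0: DEC 2 -> ACC=-23
Event 20 (INT 0): INT 0 arrives: push (IRQ0, PC=1), enter IRQ0 at PC=0 (depth now 2)
Event 21 (EXEC): [IRQ0] PC=0: DEC 2 -> ACC=-25
Event 22 (EXEC): [IRQ0] PC=1: DEC 4 -> ACC=-29
Event 23 (EXEC): [IRQ0] PC=2: IRET -> resume IRQ0 at PC=1 (depth now 1)
Event 24 (INT 0): INT 0 arrives: push (IRQ0, PC=1), enter IRQ0 at PC=0 (depth now 2)
Event 25 (EXEC): [IRQ0] PC=0: DEC 2 -> ACC=-31
Event 26 (EXEC): [IRQ0] PC=1: DEC 4 -> ACC=-35
Event 27 (EXEC): [IRQ0] PC=2: IRET -> resume IRQ0 at PC=1 (depth now 1)
Event 28 (EXEC): [IRQ0] PC=1: DEC 4 -> ACC=-39
Event 29 (EXEC): [IRQ0] PC=2: IRET -> resume MAIN at PC=5 (depth now 0)
Event 30 (EXEC): [MAIN] PC=5: INC 4 -> ACC=-35
Event 31 (EXEC): [MAIN] PC=6: HALT

Answer: -35 MAIN 0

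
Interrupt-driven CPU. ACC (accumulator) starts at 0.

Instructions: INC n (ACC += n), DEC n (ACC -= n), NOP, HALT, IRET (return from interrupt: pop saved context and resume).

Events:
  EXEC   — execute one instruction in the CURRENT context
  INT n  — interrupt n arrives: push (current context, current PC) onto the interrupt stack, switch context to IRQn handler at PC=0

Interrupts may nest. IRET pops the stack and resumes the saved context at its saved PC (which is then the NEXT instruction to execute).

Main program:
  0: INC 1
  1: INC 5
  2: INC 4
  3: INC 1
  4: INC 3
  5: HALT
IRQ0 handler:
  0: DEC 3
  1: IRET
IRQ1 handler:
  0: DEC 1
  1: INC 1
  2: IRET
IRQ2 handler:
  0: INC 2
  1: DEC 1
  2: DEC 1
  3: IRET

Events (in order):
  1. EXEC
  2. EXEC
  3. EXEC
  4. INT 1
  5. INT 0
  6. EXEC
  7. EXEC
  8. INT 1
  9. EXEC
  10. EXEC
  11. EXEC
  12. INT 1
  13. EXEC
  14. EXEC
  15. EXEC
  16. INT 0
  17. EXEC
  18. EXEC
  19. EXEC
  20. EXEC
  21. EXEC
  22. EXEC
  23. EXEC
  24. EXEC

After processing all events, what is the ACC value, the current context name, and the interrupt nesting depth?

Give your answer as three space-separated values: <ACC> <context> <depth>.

Answer: 8 MAIN 0

Derivation:
Event 1 (EXEC): [MAIN] PC=0: INC 1 -> ACC=1
Event 2 (EXEC): [MAIN] PC=1: INC 5 -> ACC=6
Event 3 (EXEC): [MAIN] PC=2: INC 4 -> ACC=10
Event 4 (INT 1): INT 1 arrives: push (MAIN, PC=3), enter IRQ1 at PC=0 (depth now 1)
Event 5 (INT 0): INT 0 arrives: push (IRQ1, PC=0), enter IRQ0 at PC=0 (depth now 2)
Event 6 (EXEC): [IRQ0] PC=0: DEC 3 -> ACC=7
Event 7 (EXEC): [IRQ0] PC=1: IRET -> resume IRQ1 at PC=0 (depth now 1)
Event 8 (INT 1): INT 1 arrives: push (IRQ1, PC=0), enter IRQ1 at PC=0 (depth now 2)
Event 9 (EXEC): [IRQ1] PC=0: DEC 1 -> ACC=6
Event 10 (EXEC): [IRQ1] PC=1: INC 1 -> ACC=7
Event 11 (EXEC): [IRQ1] PC=2: IRET -> resume IRQ1 at PC=0 (depth now 1)
Event 12 (INT 1): INT 1 arrives: push (IRQ1, PC=0), enter IRQ1 at PC=0 (depth now 2)
Event 13 (EXEC): [IRQ1] PC=0: DEC 1 -> ACC=6
Event 14 (EXEC): [IRQ1] PC=1: INC 1 -> ACC=7
Event 15 (EXEC): [IRQ1] PC=2: IRET -> resume IRQ1 at PC=0 (depth now 1)
Event 16 (INT 0): INT 0 arrives: push (IRQ1, PC=0), enter IRQ0 at PC=0 (depth now 2)
Event 17 (EXEC): [IRQ0] PC=0: DEC 3 -> ACC=4
Event 18 (EXEC): [IRQ0] PC=1: IRET -> resume IRQ1 at PC=0 (depth now 1)
Event 19 (EXEC): [IRQ1] PC=0: DEC 1 -> ACC=3
Event 20 (EXEC): [IRQ1] PC=1: INC 1 -> ACC=4
Event 21 (EXEC): [IRQ1] PC=2: IRET -> resume MAIN at PC=3 (depth now 0)
Event 22 (EXEC): [MAIN] PC=3: INC 1 -> ACC=5
Event 23 (EXEC): [MAIN] PC=4: INC 3 -> ACC=8
Event 24 (EXEC): [MAIN] PC=5: HALT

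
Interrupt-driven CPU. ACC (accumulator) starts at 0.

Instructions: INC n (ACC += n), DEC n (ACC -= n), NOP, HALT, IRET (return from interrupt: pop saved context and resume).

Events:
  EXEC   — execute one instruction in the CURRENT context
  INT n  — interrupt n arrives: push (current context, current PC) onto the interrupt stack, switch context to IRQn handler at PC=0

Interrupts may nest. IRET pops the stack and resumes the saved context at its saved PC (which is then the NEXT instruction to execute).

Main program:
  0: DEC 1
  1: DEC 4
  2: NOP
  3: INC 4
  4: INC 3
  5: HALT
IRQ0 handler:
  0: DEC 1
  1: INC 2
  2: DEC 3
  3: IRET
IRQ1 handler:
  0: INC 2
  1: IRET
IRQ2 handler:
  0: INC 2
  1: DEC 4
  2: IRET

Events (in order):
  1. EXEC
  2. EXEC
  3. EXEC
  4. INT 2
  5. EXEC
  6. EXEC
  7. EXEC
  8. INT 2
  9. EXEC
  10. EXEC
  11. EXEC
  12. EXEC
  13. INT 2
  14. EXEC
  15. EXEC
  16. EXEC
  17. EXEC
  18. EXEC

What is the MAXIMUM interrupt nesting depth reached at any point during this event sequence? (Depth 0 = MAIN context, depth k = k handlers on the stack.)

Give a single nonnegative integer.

Event 1 (EXEC): [MAIN] PC=0: DEC 1 -> ACC=-1 [depth=0]
Event 2 (EXEC): [MAIN] PC=1: DEC 4 -> ACC=-5 [depth=0]
Event 3 (EXEC): [MAIN] PC=2: NOP [depth=0]
Event 4 (INT 2): INT 2 arrives: push (MAIN, PC=3), enter IRQ2 at PC=0 (depth now 1) [depth=1]
Event 5 (EXEC): [IRQ2] PC=0: INC 2 -> ACC=-3 [depth=1]
Event 6 (EXEC): [IRQ2] PC=1: DEC 4 -> ACC=-7 [depth=1]
Event 7 (EXEC): [IRQ2] PC=2: IRET -> resume MAIN at PC=3 (depth now 0) [depth=0]
Event 8 (INT 2): INT 2 arrives: push (MAIN, PC=3), enter IRQ2 at PC=0 (depth now 1) [depth=1]
Event 9 (EXEC): [IRQ2] PC=0: INC 2 -> ACC=-5 [depth=1]
Event 10 (EXEC): [IRQ2] PC=1: DEC 4 -> ACC=-9 [depth=1]
Event 11 (EXEC): [IRQ2] PC=2: IRET -> resume MAIN at PC=3 (depth now 0) [depth=0]
Event 12 (EXEC): [MAIN] PC=3: INC 4 -> ACC=-5 [depth=0]
Event 13 (INT 2): INT 2 arrives: push (MAIN, PC=4), enter IRQ2 at PC=0 (depth now 1) [depth=1]
Event 14 (EXEC): [IRQ2] PC=0: INC 2 -> ACC=-3 [depth=1]
Event 15 (EXEC): [IRQ2] PC=1: DEC 4 -> ACC=-7 [depth=1]
Event 16 (EXEC): [IRQ2] PC=2: IRET -> resume MAIN at PC=4 (depth now 0) [depth=0]
Event 17 (EXEC): [MAIN] PC=4: INC 3 -> ACC=-4 [depth=0]
Event 18 (EXEC): [MAIN] PC=5: HALT [depth=0]
Max depth observed: 1

Answer: 1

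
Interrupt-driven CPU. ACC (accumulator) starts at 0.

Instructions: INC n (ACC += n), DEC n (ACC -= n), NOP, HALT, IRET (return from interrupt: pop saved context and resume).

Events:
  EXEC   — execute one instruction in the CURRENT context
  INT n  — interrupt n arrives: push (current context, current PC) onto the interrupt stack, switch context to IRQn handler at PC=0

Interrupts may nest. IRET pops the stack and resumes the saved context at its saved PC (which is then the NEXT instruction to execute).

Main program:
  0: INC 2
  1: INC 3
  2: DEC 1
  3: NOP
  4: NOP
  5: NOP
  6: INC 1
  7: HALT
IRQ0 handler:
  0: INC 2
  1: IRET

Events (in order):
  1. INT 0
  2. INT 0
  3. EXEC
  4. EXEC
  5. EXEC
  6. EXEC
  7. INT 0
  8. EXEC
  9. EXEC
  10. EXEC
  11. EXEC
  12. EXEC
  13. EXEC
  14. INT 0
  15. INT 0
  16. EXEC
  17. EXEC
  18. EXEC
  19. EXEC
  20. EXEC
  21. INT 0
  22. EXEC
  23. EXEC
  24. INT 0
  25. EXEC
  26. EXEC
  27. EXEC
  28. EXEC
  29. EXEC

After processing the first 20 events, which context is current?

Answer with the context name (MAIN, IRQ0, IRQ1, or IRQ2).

Answer: MAIN

Derivation:
Event 1 (INT 0): INT 0 arrives: push (MAIN, PC=0), enter IRQ0 at PC=0 (depth now 1)
Event 2 (INT 0): INT 0 arrives: push (IRQ0, PC=0), enter IRQ0 at PC=0 (depth now 2)
Event 3 (EXEC): [IRQ0] PC=0: INC 2 -> ACC=2
Event 4 (EXEC): [IRQ0] PC=1: IRET -> resume IRQ0 at PC=0 (depth now 1)
Event 5 (EXEC): [IRQ0] PC=0: INC 2 -> ACC=4
Event 6 (EXEC): [IRQ0] PC=1: IRET -> resume MAIN at PC=0 (depth now 0)
Event 7 (INT 0): INT 0 arrives: push (MAIN, PC=0), enter IRQ0 at PC=0 (depth now 1)
Event 8 (EXEC): [IRQ0] PC=0: INC 2 -> ACC=6
Event 9 (EXEC): [IRQ0] PC=1: IRET -> resume MAIN at PC=0 (depth now 0)
Event 10 (EXEC): [MAIN] PC=0: INC 2 -> ACC=8
Event 11 (EXEC): [MAIN] PC=1: INC 3 -> ACC=11
Event 12 (EXEC): [MAIN] PC=2: DEC 1 -> ACC=10
Event 13 (EXEC): [MAIN] PC=3: NOP
Event 14 (INT 0): INT 0 arrives: push (MAIN, PC=4), enter IRQ0 at PC=0 (depth now 1)
Event 15 (INT 0): INT 0 arrives: push (IRQ0, PC=0), enter IRQ0 at PC=0 (depth now 2)
Event 16 (EXEC): [IRQ0] PC=0: INC 2 -> ACC=12
Event 17 (EXEC): [IRQ0] PC=1: IRET -> resume IRQ0 at PC=0 (depth now 1)
Event 18 (EXEC): [IRQ0] PC=0: INC 2 -> ACC=14
Event 19 (EXEC): [IRQ0] PC=1: IRET -> resume MAIN at PC=4 (depth now 0)
Event 20 (EXEC): [MAIN] PC=4: NOP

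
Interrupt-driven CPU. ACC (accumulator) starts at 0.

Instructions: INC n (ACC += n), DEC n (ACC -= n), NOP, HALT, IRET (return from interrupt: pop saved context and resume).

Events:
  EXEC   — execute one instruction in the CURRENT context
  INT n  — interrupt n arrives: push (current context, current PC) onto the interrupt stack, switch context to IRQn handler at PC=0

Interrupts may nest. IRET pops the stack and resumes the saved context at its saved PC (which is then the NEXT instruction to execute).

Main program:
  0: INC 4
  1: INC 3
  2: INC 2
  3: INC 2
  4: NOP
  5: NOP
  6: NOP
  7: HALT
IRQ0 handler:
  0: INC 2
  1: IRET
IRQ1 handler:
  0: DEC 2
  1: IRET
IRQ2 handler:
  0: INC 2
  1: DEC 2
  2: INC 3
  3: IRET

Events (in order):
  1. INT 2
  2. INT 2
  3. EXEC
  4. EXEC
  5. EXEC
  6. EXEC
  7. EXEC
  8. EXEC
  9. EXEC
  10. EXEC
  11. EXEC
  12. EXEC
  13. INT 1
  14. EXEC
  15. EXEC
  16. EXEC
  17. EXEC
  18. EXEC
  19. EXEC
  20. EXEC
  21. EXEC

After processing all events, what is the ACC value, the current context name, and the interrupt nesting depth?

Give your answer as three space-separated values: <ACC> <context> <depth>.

Event 1 (INT 2): INT 2 arrives: push (MAIN, PC=0), enter IRQ2 at PC=0 (depth now 1)
Event 2 (INT 2): INT 2 arrives: push (IRQ2, PC=0), enter IRQ2 at PC=0 (depth now 2)
Event 3 (EXEC): [IRQ2] PC=0: INC 2 -> ACC=2
Event 4 (EXEC): [IRQ2] PC=1: DEC 2 -> ACC=0
Event 5 (EXEC): [IRQ2] PC=2: INC 3 -> ACC=3
Event 6 (EXEC): [IRQ2] PC=3: IRET -> resume IRQ2 at PC=0 (depth now 1)
Event 7 (EXEC): [IRQ2] PC=0: INC 2 -> ACC=5
Event 8 (EXEC): [IRQ2] PC=1: DEC 2 -> ACC=3
Event 9 (EXEC): [IRQ2] PC=2: INC 3 -> ACC=6
Event 10 (EXEC): [IRQ2] PC=3: IRET -> resume MAIN at PC=0 (depth now 0)
Event 11 (EXEC): [MAIN] PC=0: INC 4 -> ACC=10
Event 12 (EXEC): [MAIN] PC=1: INC 3 -> ACC=13
Event 13 (INT 1): INT 1 arrives: push (MAIN, PC=2), enter IRQ1 at PC=0 (depth now 1)
Event 14 (EXEC): [IRQ1] PC=0: DEC 2 -> ACC=11
Event 15 (EXEC): [IRQ1] PC=1: IRET -> resume MAIN at PC=2 (depth now 0)
Event 16 (EXEC): [MAIN] PC=2: INC 2 -> ACC=13
Event 17 (EXEC): [MAIN] PC=3: INC 2 -> ACC=15
Event 18 (EXEC): [MAIN] PC=4: NOP
Event 19 (EXEC): [MAIN] PC=5: NOP
Event 20 (EXEC): [MAIN] PC=6: NOP
Event 21 (EXEC): [MAIN] PC=7: HALT

Answer: 15 MAIN 0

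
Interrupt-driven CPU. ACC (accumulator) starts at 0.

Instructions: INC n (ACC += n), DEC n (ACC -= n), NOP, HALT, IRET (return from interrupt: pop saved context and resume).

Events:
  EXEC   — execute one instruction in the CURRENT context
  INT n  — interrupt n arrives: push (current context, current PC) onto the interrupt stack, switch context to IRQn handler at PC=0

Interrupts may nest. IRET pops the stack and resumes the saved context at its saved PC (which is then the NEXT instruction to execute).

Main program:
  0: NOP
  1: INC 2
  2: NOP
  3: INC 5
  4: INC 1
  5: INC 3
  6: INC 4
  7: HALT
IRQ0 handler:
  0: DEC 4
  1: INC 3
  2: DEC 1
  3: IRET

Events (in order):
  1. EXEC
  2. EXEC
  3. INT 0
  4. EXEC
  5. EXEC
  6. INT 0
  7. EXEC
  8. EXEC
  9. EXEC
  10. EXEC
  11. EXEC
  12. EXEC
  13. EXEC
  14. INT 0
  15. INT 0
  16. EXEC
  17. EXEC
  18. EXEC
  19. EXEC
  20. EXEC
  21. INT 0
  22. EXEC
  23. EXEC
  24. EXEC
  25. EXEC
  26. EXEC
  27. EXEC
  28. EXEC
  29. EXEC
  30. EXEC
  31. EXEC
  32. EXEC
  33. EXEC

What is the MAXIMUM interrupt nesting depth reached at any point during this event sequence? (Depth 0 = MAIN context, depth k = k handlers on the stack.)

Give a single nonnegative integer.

Answer: 2

Derivation:
Event 1 (EXEC): [MAIN] PC=0: NOP [depth=0]
Event 2 (EXEC): [MAIN] PC=1: INC 2 -> ACC=2 [depth=0]
Event 3 (INT 0): INT 0 arrives: push (MAIN, PC=2), enter IRQ0 at PC=0 (depth now 1) [depth=1]
Event 4 (EXEC): [IRQ0] PC=0: DEC 4 -> ACC=-2 [depth=1]
Event 5 (EXEC): [IRQ0] PC=1: INC 3 -> ACC=1 [depth=1]
Event 6 (INT 0): INT 0 arrives: push (IRQ0, PC=2), enter IRQ0 at PC=0 (depth now 2) [depth=2]
Event 7 (EXEC): [IRQ0] PC=0: DEC 4 -> ACC=-3 [depth=2]
Event 8 (EXEC): [IRQ0] PC=1: INC 3 -> ACC=0 [depth=2]
Event 9 (EXEC): [IRQ0] PC=2: DEC 1 -> ACC=-1 [depth=2]
Event 10 (EXEC): [IRQ0] PC=3: IRET -> resume IRQ0 at PC=2 (depth now 1) [depth=1]
Event 11 (EXEC): [IRQ0] PC=2: DEC 1 -> ACC=-2 [depth=1]
Event 12 (EXEC): [IRQ0] PC=3: IRET -> resume MAIN at PC=2 (depth now 0) [depth=0]
Event 13 (EXEC): [MAIN] PC=2: NOP [depth=0]
Event 14 (INT 0): INT 0 arrives: push (MAIN, PC=3), enter IRQ0 at PC=0 (depth now 1) [depth=1]
Event 15 (INT 0): INT 0 arrives: push (IRQ0, PC=0), enter IRQ0 at PC=0 (depth now 2) [depth=2]
Event 16 (EXEC): [IRQ0] PC=0: DEC 4 -> ACC=-6 [depth=2]
Event 17 (EXEC): [IRQ0] PC=1: INC 3 -> ACC=-3 [depth=2]
Event 18 (EXEC): [IRQ0] PC=2: DEC 1 -> ACC=-4 [depth=2]
Event 19 (EXEC): [IRQ0] PC=3: IRET -> resume IRQ0 at PC=0 (depth now 1) [depth=1]
Event 20 (EXEC): [IRQ0] PC=0: DEC 4 -> ACC=-8 [depth=1]
Event 21 (INT 0): INT 0 arrives: push (IRQ0, PC=1), enter IRQ0 at PC=0 (depth now 2) [depth=2]
Event 22 (EXEC): [IRQ0] PC=0: DEC 4 -> ACC=-12 [depth=2]
Event 23 (EXEC): [IRQ0] PC=1: INC 3 -> ACC=-9 [depth=2]
Event 24 (EXEC): [IRQ0] PC=2: DEC 1 -> ACC=-10 [depth=2]
Event 25 (EXEC): [IRQ0] PC=3: IRET -> resume IRQ0 at PC=1 (depth now 1) [depth=1]
Event 26 (EXEC): [IRQ0] PC=1: INC 3 -> ACC=-7 [depth=1]
Event 27 (EXEC): [IRQ0] PC=2: DEC 1 -> ACC=-8 [depth=1]
Event 28 (EXEC): [IRQ0] PC=3: IRET -> resume MAIN at PC=3 (depth now 0) [depth=0]
Event 29 (EXEC): [MAIN] PC=3: INC 5 -> ACC=-3 [depth=0]
Event 30 (EXEC): [MAIN] PC=4: INC 1 -> ACC=-2 [depth=0]
Event 31 (EXEC): [MAIN] PC=5: INC 3 -> ACC=1 [depth=0]
Event 32 (EXEC): [MAIN] PC=6: INC 4 -> ACC=5 [depth=0]
Event 33 (EXEC): [MAIN] PC=7: HALT [depth=0]
Max depth observed: 2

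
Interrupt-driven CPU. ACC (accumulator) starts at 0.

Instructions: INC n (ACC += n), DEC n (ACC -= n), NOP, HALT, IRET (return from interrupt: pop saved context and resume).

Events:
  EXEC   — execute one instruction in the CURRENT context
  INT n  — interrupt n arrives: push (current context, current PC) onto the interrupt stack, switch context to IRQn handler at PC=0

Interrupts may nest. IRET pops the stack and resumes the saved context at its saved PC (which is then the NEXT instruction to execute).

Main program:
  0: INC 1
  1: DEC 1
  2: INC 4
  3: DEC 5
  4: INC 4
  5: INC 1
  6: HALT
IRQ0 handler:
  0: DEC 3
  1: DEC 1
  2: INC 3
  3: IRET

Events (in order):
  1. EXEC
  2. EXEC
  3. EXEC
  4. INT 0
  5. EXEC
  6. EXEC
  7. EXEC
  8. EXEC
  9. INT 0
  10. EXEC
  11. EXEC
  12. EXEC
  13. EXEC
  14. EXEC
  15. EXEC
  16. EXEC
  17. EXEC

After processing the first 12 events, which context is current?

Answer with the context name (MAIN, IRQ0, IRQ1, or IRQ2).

Event 1 (EXEC): [MAIN] PC=0: INC 1 -> ACC=1
Event 2 (EXEC): [MAIN] PC=1: DEC 1 -> ACC=0
Event 3 (EXEC): [MAIN] PC=2: INC 4 -> ACC=4
Event 4 (INT 0): INT 0 arrives: push (MAIN, PC=3), enter IRQ0 at PC=0 (depth now 1)
Event 5 (EXEC): [IRQ0] PC=0: DEC 3 -> ACC=1
Event 6 (EXEC): [IRQ0] PC=1: DEC 1 -> ACC=0
Event 7 (EXEC): [IRQ0] PC=2: INC 3 -> ACC=3
Event 8 (EXEC): [IRQ0] PC=3: IRET -> resume MAIN at PC=3 (depth now 0)
Event 9 (INT 0): INT 0 arrives: push (MAIN, PC=3), enter IRQ0 at PC=0 (depth now 1)
Event 10 (EXEC): [IRQ0] PC=0: DEC 3 -> ACC=0
Event 11 (EXEC): [IRQ0] PC=1: DEC 1 -> ACC=-1
Event 12 (EXEC): [IRQ0] PC=2: INC 3 -> ACC=2

Answer: IRQ0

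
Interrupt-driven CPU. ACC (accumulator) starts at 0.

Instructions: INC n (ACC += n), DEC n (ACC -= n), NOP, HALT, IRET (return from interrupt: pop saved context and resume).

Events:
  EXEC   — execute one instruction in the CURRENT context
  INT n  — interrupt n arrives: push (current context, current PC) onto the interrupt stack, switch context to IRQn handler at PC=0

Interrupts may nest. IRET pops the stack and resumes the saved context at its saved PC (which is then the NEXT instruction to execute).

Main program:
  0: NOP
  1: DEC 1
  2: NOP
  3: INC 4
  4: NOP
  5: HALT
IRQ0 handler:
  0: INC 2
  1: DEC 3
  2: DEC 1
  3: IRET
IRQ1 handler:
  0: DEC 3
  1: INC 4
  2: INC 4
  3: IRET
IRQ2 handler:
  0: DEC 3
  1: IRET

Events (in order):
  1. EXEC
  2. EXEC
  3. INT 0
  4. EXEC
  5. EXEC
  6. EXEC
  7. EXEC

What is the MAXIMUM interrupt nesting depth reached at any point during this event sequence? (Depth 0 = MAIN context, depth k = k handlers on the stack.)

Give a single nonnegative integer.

Event 1 (EXEC): [MAIN] PC=0: NOP [depth=0]
Event 2 (EXEC): [MAIN] PC=1: DEC 1 -> ACC=-1 [depth=0]
Event 3 (INT 0): INT 0 arrives: push (MAIN, PC=2), enter IRQ0 at PC=0 (depth now 1) [depth=1]
Event 4 (EXEC): [IRQ0] PC=0: INC 2 -> ACC=1 [depth=1]
Event 5 (EXEC): [IRQ0] PC=1: DEC 3 -> ACC=-2 [depth=1]
Event 6 (EXEC): [IRQ0] PC=2: DEC 1 -> ACC=-3 [depth=1]
Event 7 (EXEC): [IRQ0] PC=3: IRET -> resume MAIN at PC=2 (depth now 0) [depth=0]
Max depth observed: 1

Answer: 1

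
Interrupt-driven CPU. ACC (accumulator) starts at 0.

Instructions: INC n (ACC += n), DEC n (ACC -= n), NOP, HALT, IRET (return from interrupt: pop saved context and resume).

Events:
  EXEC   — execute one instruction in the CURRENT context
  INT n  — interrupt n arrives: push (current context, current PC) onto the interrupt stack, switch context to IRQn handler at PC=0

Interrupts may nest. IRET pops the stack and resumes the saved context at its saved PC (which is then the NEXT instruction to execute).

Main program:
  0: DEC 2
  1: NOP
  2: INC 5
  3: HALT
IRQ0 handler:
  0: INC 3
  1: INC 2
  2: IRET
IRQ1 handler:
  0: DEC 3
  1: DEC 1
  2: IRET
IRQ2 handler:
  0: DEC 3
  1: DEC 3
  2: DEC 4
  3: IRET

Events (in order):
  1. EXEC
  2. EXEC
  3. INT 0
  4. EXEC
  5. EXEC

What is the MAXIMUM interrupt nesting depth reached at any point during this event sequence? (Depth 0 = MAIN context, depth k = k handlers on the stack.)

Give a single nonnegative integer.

Event 1 (EXEC): [MAIN] PC=0: DEC 2 -> ACC=-2 [depth=0]
Event 2 (EXEC): [MAIN] PC=1: NOP [depth=0]
Event 3 (INT 0): INT 0 arrives: push (MAIN, PC=2), enter IRQ0 at PC=0 (depth now 1) [depth=1]
Event 4 (EXEC): [IRQ0] PC=0: INC 3 -> ACC=1 [depth=1]
Event 5 (EXEC): [IRQ0] PC=1: INC 2 -> ACC=3 [depth=1]
Max depth observed: 1

Answer: 1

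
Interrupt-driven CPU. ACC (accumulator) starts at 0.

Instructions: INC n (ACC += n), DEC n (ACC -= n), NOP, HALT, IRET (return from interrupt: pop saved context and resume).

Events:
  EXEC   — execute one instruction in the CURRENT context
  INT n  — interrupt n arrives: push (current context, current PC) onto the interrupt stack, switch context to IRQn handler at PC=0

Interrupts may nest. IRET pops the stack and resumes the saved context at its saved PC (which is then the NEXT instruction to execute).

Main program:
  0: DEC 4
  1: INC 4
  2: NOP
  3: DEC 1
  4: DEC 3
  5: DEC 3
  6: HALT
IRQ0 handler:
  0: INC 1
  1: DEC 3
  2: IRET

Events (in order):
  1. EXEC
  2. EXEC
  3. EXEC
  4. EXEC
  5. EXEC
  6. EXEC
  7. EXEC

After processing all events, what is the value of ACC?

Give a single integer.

Answer: -7

Derivation:
Event 1 (EXEC): [MAIN] PC=0: DEC 4 -> ACC=-4
Event 2 (EXEC): [MAIN] PC=1: INC 4 -> ACC=0
Event 3 (EXEC): [MAIN] PC=2: NOP
Event 4 (EXEC): [MAIN] PC=3: DEC 1 -> ACC=-1
Event 5 (EXEC): [MAIN] PC=4: DEC 3 -> ACC=-4
Event 6 (EXEC): [MAIN] PC=5: DEC 3 -> ACC=-7
Event 7 (EXEC): [MAIN] PC=6: HALT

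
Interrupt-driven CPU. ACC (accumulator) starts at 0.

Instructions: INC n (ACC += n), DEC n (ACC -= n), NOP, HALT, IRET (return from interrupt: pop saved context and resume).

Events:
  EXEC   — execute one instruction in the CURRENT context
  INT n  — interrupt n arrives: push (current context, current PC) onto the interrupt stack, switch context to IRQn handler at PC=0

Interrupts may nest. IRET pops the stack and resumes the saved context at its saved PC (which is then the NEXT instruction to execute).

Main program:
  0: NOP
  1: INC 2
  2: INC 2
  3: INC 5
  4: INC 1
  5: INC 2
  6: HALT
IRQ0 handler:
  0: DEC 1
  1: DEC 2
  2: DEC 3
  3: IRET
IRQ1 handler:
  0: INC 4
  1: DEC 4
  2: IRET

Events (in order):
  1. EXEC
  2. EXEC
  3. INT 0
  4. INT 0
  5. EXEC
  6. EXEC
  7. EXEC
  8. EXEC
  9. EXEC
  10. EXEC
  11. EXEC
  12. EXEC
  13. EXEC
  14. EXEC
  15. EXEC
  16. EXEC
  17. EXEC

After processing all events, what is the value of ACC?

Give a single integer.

Answer: 0

Derivation:
Event 1 (EXEC): [MAIN] PC=0: NOP
Event 2 (EXEC): [MAIN] PC=1: INC 2 -> ACC=2
Event 3 (INT 0): INT 0 arrives: push (MAIN, PC=2), enter IRQ0 at PC=0 (depth now 1)
Event 4 (INT 0): INT 0 arrives: push (IRQ0, PC=0), enter IRQ0 at PC=0 (depth now 2)
Event 5 (EXEC): [IRQ0] PC=0: DEC 1 -> ACC=1
Event 6 (EXEC): [IRQ0] PC=1: DEC 2 -> ACC=-1
Event 7 (EXEC): [IRQ0] PC=2: DEC 3 -> ACC=-4
Event 8 (EXEC): [IRQ0] PC=3: IRET -> resume IRQ0 at PC=0 (depth now 1)
Event 9 (EXEC): [IRQ0] PC=0: DEC 1 -> ACC=-5
Event 10 (EXEC): [IRQ0] PC=1: DEC 2 -> ACC=-7
Event 11 (EXEC): [IRQ0] PC=2: DEC 3 -> ACC=-10
Event 12 (EXEC): [IRQ0] PC=3: IRET -> resume MAIN at PC=2 (depth now 0)
Event 13 (EXEC): [MAIN] PC=2: INC 2 -> ACC=-8
Event 14 (EXEC): [MAIN] PC=3: INC 5 -> ACC=-3
Event 15 (EXEC): [MAIN] PC=4: INC 1 -> ACC=-2
Event 16 (EXEC): [MAIN] PC=5: INC 2 -> ACC=0
Event 17 (EXEC): [MAIN] PC=6: HALT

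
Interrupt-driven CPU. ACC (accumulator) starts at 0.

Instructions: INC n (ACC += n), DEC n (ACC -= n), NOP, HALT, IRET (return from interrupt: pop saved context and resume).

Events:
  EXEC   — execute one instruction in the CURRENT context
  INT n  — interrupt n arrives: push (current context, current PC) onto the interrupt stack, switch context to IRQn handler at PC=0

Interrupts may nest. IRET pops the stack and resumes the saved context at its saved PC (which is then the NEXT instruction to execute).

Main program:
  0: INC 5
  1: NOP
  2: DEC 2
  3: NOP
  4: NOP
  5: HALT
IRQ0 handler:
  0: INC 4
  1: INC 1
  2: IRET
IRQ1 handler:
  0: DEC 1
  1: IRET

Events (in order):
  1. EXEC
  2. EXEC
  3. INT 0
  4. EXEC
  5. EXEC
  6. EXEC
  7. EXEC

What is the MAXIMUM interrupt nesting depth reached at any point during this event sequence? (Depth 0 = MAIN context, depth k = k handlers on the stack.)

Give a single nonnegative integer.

Answer: 1

Derivation:
Event 1 (EXEC): [MAIN] PC=0: INC 5 -> ACC=5 [depth=0]
Event 2 (EXEC): [MAIN] PC=1: NOP [depth=0]
Event 3 (INT 0): INT 0 arrives: push (MAIN, PC=2), enter IRQ0 at PC=0 (depth now 1) [depth=1]
Event 4 (EXEC): [IRQ0] PC=0: INC 4 -> ACC=9 [depth=1]
Event 5 (EXEC): [IRQ0] PC=1: INC 1 -> ACC=10 [depth=1]
Event 6 (EXEC): [IRQ0] PC=2: IRET -> resume MAIN at PC=2 (depth now 0) [depth=0]
Event 7 (EXEC): [MAIN] PC=2: DEC 2 -> ACC=8 [depth=0]
Max depth observed: 1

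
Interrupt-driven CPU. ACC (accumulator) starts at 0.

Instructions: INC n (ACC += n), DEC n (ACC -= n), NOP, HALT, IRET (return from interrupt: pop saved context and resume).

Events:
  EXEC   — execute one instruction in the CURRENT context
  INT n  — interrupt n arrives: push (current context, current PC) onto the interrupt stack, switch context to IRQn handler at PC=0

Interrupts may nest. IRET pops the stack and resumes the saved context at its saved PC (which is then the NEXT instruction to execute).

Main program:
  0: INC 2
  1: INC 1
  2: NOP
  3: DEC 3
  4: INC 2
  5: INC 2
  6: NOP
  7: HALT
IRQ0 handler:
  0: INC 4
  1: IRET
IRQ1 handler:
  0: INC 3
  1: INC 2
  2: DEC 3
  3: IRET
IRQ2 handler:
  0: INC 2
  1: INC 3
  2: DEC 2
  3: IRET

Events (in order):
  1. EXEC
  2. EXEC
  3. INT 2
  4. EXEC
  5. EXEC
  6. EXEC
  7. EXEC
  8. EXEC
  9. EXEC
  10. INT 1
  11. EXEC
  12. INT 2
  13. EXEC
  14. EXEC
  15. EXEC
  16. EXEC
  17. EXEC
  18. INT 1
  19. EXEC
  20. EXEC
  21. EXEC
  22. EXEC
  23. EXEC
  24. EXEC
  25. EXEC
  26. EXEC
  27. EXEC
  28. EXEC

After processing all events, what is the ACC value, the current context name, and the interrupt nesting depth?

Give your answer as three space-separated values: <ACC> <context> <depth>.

Event 1 (EXEC): [MAIN] PC=0: INC 2 -> ACC=2
Event 2 (EXEC): [MAIN] PC=1: INC 1 -> ACC=3
Event 3 (INT 2): INT 2 arrives: push (MAIN, PC=2), enter IRQ2 at PC=0 (depth now 1)
Event 4 (EXEC): [IRQ2] PC=0: INC 2 -> ACC=5
Event 5 (EXEC): [IRQ2] PC=1: INC 3 -> ACC=8
Event 6 (EXEC): [IRQ2] PC=2: DEC 2 -> ACC=6
Event 7 (EXEC): [IRQ2] PC=3: IRET -> resume MAIN at PC=2 (depth now 0)
Event 8 (EXEC): [MAIN] PC=2: NOP
Event 9 (EXEC): [MAIN] PC=3: DEC 3 -> ACC=3
Event 10 (INT 1): INT 1 arrives: push (MAIN, PC=4), enter IRQ1 at PC=0 (depth now 1)
Event 11 (EXEC): [IRQ1] PC=0: INC 3 -> ACC=6
Event 12 (INT 2): INT 2 arrives: push (IRQ1, PC=1), enter IRQ2 at PC=0 (depth now 2)
Event 13 (EXEC): [IRQ2] PC=0: INC 2 -> ACC=8
Event 14 (EXEC): [IRQ2] PC=1: INC 3 -> ACC=11
Event 15 (EXEC): [IRQ2] PC=2: DEC 2 -> ACC=9
Event 16 (EXEC): [IRQ2] PC=3: IRET -> resume IRQ1 at PC=1 (depth now 1)
Event 17 (EXEC): [IRQ1] PC=1: INC 2 -> ACC=11
Event 18 (INT 1): INT 1 arrives: push (IRQ1, PC=2), enter IRQ1 at PC=0 (depth now 2)
Event 19 (EXEC): [IRQ1] PC=0: INC 3 -> ACC=14
Event 20 (EXEC): [IRQ1] PC=1: INC 2 -> ACC=16
Event 21 (EXEC): [IRQ1] PC=2: DEC 3 -> ACC=13
Event 22 (EXEC): [IRQ1] PC=3: IRET -> resume IRQ1 at PC=2 (depth now 1)
Event 23 (EXEC): [IRQ1] PC=2: DEC 3 -> ACC=10
Event 24 (EXEC): [IRQ1] PC=3: IRET -> resume MAIN at PC=4 (depth now 0)
Event 25 (EXEC): [MAIN] PC=4: INC 2 -> ACC=12
Event 26 (EXEC): [MAIN] PC=5: INC 2 -> ACC=14
Event 27 (EXEC): [MAIN] PC=6: NOP
Event 28 (EXEC): [MAIN] PC=7: HALT

Answer: 14 MAIN 0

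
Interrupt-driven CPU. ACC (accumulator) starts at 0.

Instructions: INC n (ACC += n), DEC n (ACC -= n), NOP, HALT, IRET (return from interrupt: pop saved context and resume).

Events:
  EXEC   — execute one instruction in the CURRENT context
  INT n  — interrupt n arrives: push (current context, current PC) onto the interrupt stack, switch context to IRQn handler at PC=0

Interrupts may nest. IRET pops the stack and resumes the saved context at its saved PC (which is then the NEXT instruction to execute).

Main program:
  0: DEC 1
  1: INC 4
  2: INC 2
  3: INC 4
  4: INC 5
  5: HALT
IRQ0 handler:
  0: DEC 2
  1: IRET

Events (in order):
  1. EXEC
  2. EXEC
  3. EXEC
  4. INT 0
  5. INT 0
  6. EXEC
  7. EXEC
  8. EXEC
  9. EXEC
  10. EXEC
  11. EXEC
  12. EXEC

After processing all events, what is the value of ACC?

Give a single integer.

Event 1 (EXEC): [MAIN] PC=0: DEC 1 -> ACC=-1
Event 2 (EXEC): [MAIN] PC=1: INC 4 -> ACC=3
Event 3 (EXEC): [MAIN] PC=2: INC 2 -> ACC=5
Event 4 (INT 0): INT 0 arrives: push (MAIN, PC=3), enter IRQ0 at PC=0 (depth now 1)
Event 5 (INT 0): INT 0 arrives: push (IRQ0, PC=0), enter IRQ0 at PC=0 (depth now 2)
Event 6 (EXEC): [IRQ0] PC=0: DEC 2 -> ACC=3
Event 7 (EXEC): [IRQ0] PC=1: IRET -> resume IRQ0 at PC=0 (depth now 1)
Event 8 (EXEC): [IRQ0] PC=0: DEC 2 -> ACC=1
Event 9 (EXEC): [IRQ0] PC=1: IRET -> resume MAIN at PC=3 (depth now 0)
Event 10 (EXEC): [MAIN] PC=3: INC 4 -> ACC=5
Event 11 (EXEC): [MAIN] PC=4: INC 5 -> ACC=10
Event 12 (EXEC): [MAIN] PC=5: HALT

Answer: 10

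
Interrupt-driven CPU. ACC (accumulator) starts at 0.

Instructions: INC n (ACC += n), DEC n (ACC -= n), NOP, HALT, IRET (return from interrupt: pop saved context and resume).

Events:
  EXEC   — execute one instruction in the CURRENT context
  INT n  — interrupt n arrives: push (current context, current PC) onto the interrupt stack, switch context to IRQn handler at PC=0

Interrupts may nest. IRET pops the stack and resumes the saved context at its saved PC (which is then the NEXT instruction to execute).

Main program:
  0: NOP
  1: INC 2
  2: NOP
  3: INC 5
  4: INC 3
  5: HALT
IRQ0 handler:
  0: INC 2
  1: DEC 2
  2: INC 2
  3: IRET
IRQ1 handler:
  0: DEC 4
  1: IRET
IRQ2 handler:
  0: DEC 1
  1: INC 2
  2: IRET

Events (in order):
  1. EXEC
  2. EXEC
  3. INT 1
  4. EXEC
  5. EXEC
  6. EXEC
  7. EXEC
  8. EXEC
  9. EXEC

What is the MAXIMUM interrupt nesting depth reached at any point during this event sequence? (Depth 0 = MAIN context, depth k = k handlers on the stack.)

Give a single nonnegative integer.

Answer: 1

Derivation:
Event 1 (EXEC): [MAIN] PC=0: NOP [depth=0]
Event 2 (EXEC): [MAIN] PC=1: INC 2 -> ACC=2 [depth=0]
Event 3 (INT 1): INT 1 arrives: push (MAIN, PC=2), enter IRQ1 at PC=0 (depth now 1) [depth=1]
Event 4 (EXEC): [IRQ1] PC=0: DEC 4 -> ACC=-2 [depth=1]
Event 5 (EXEC): [IRQ1] PC=1: IRET -> resume MAIN at PC=2 (depth now 0) [depth=0]
Event 6 (EXEC): [MAIN] PC=2: NOP [depth=0]
Event 7 (EXEC): [MAIN] PC=3: INC 5 -> ACC=3 [depth=0]
Event 8 (EXEC): [MAIN] PC=4: INC 3 -> ACC=6 [depth=0]
Event 9 (EXEC): [MAIN] PC=5: HALT [depth=0]
Max depth observed: 1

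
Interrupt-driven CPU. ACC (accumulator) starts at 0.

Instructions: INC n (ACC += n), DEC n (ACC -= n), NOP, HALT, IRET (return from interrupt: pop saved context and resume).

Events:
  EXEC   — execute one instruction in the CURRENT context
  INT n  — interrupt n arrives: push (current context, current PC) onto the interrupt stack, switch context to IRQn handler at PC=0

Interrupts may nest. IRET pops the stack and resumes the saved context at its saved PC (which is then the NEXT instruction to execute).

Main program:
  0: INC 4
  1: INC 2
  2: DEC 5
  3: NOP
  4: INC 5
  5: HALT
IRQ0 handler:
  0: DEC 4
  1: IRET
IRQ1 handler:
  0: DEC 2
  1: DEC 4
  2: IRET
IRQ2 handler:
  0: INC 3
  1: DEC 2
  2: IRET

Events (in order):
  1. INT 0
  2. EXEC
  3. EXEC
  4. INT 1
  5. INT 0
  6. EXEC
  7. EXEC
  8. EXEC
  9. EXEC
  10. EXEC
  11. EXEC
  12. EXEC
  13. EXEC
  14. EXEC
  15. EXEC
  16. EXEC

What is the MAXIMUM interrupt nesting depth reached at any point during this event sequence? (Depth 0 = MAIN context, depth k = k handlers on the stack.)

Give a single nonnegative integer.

Answer: 2

Derivation:
Event 1 (INT 0): INT 0 arrives: push (MAIN, PC=0), enter IRQ0 at PC=0 (depth now 1) [depth=1]
Event 2 (EXEC): [IRQ0] PC=0: DEC 4 -> ACC=-4 [depth=1]
Event 3 (EXEC): [IRQ0] PC=1: IRET -> resume MAIN at PC=0 (depth now 0) [depth=0]
Event 4 (INT 1): INT 1 arrives: push (MAIN, PC=0), enter IRQ1 at PC=0 (depth now 1) [depth=1]
Event 5 (INT 0): INT 0 arrives: push (IRQ1, PC=0), enter IRQ0 at PC=0 (depth now 2) [depth=2]
Event 6 (EXEC): [IRQ0] PC=0: DEC 4 -> ACC=-8 [depth=2]
Event 7 (EXEC): [IRQ0] PC=1: IRET -> resume IRQ1 at PC=0 (depth now 1) [depth=1]
Event 8 (EXEC): [IRQ1] PC=0: DEC 2 -> ACC=-10 [depth=1]
Event 9 (EXEC): [IRQ1] PC=1: DEC 4 -> ACC=-14 [depth=1]
Event 10 (EXEC): [IRQ1] PC=2: IRET -> resume MAIN at PC=0 (depth now 0) [depth=0]
Event 11 (EXEC): [MAIN] PC=0: INC 4 -> ACC=-10 [depth=0]
Event 12 (EXEC): [MAIN] PC=1: INC 2 -> ACC=-8 [depth=0]
Event 13 (EXEC): [MAIN] PC=2: DEC 5 -> ACC=-13 [depth=0]
Event 14 (EXEC): [MAIN] PC=3: NOP [depth=0]
Event 15 (EXEC): [MAIN] PC=4: INC 5 -> ACC=-8 [depth=0]
Event 16 (EXEC): [MAIN] PC=5: HALT [depth=0]
Max depth observed: 2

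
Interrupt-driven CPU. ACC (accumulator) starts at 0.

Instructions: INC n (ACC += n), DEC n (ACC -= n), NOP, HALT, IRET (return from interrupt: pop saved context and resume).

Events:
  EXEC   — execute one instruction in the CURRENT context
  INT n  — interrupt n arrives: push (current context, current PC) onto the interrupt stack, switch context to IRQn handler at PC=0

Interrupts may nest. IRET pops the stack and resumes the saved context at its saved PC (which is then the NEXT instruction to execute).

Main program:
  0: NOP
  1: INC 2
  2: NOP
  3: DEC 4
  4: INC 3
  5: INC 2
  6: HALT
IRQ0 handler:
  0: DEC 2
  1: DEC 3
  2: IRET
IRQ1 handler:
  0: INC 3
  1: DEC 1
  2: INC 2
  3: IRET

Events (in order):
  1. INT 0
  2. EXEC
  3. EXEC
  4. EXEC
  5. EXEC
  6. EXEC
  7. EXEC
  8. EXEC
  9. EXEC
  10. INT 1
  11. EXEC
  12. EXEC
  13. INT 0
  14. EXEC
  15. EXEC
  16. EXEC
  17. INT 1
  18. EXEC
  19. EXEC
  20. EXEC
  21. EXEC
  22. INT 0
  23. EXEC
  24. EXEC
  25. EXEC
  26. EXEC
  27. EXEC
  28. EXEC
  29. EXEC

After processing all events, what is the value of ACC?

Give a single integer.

Event 1 (INT 0): INT 0 arrives: push (MAIN, PC=0), enter IRQ0 at PC=0 (depth now 1)
Event 2 (EXEC): [IRQ0] PC=0: DEC 2 -> ACC=-2
Event 3 (EXEC): [IRQ0] PC=1: DEC 3 -> ACC=-5
Event 4 (EXEC): [IRQ0] PC=2: IRET -> resume MAIN at PC=0 (depth now 0)
Event 5 (EXEC): [MAIN] PC=0: NOP
Event 6 (EXEC): [MAIN] PC=1: INC 2 -> ACC=-3
Event 7 (EXEC): [MAIN] PC=2: NOP
Event 8 (EXEC): [MAIN] PC=3: DEC 4 -> ACC=-7
Event 9 (EXEC): [MAIN] PC=4: INC 3 -> ACC=-4
Event 10 (INT 1): INT 1 arrives: push (MAIN, PC=5), enter IRQ1 at PC=0 (depth now 1)
Event 11 (EXEC): [IRQ1] PC=0: INC 3 -> ACC=-1
Event 12 (EXEC): [IRQ1] PC=1: DEC 1 -> ACC=-2
Event 13 (INT 0): INT 0 arrives: push (IRQ1, PC=2), enter IRQ0 at PC=0 (depth now 2)
Event 14 (EXEC): [IRQ0] PC=0: DEC 2 -> ACC=-4
Event 15 (EXEC): [IRQ0] PC=1: DEC 3 -> ACC=-7
Event 16 (EXEC): [IRQ0] PC=2: IRET -> resume IRQ1 at PC=2 (depth now 1)
Event 17 (INT 1): INT 1 arrives: push (IRQ1, PC=2), enter IRQ1 at PC=0 (depth now 2)
Event 18 (EXEC): [IRQ1] PC=0: INC 3 -> ACC=-4
Event 19 (EXEC): [IRQ1] PC=1: DEC 1 -> ACC=-5
Event 20 (EXEC): [IRQ1] PC=2: INC 2 -> ACC=-3
Event 21 (EXEC): [IRQ1] PC=3: IRET -> resume IRQ1 at PC=2 (depth now 1)
Event 22 (INT 0): INT 0 arrives: push (IRQ1, PC=2), enter IRQ0 at PC=0 (depth now 2)
Event 23 (EXEC): [IRQ0] PC=0: DEC 2 -> ACC=-5
Event 24 (EXEC): [IRQ0] PC=1: DEC 3 -> ACC=-8
Event 25 (EXEC): [IRQ0] PC=2: IRET -> resume IRQ1 at PC=2 (depth now 1)
Event 26 (EXEC): [IRQ1] PC=2: INC 2 -> ACC=-6
Event 27 (EXEC): [IRQ1] PC=3: IRET -> resume MAIN at PC=5 (depth now 0)
Event 28 (EXEC): [MAIN] PC=5: INC 2 -> ACC=-4
Event 29 (EXEC): [MAIN] PC=6: HALT

Answer: -4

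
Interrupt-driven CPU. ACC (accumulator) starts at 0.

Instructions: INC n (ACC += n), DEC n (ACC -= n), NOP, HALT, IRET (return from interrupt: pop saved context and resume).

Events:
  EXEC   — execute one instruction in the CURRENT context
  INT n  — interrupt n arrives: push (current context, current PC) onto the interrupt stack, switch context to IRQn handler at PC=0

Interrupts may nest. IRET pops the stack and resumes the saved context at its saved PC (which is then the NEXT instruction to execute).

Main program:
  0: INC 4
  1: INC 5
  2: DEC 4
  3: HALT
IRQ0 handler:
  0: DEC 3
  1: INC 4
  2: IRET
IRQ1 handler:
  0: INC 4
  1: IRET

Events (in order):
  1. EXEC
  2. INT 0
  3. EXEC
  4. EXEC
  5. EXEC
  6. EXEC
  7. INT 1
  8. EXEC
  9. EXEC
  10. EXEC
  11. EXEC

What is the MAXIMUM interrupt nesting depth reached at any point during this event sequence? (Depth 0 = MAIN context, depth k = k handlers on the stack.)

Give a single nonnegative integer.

Answer: 1

Derivation:
Event 1 (EXEC): [MAIN] PC=0: INC 4 -> ACC=4 [depth=0]
Event 2 (INT 0): INT 0 arrives: push (MAIN, PC=1), enter IRQ0 at PC=0 (depth now 1) [depth=1]
Event 3 (EXEC): [IRQ0] PC=0: DEC 3 -> ACC=1 [depth=1]
Event 4 (EXEC): [IRQ0] PC=1: INC 4 -> ACC=5 [depth=1]
Event 5 (EXEC): [IRQ0] PC=2: IRET -> resume MAIN at PC=1 (depth now 0) [depth=0]
Event 6 (EXEC): [MAIN] PC=1: INC 5 -> ACC=10 [depth=0]
Event 7 (INT 1): INT 1 arrives: push (MAIN, PC=2), enter IRQ1 at PC=0 (depth now 1) [depth=1]
Event 8 (EXEC): [IRQ1] PC=0: INC 4 -> ACC=14 [depth=1]
Event 9 (EXEC): [IRQ1] PC=1: IRET -> resume MAIN at PC=2 (depth now 0) [depth=0]
Event 10 (EXEC): [MAIN] PC=2: DEC 4 -> ACC=10 [depth=0]
Event 11 (EXEC): [MAIN] PC=3: HALT [depth=0]
Max depth observed: 1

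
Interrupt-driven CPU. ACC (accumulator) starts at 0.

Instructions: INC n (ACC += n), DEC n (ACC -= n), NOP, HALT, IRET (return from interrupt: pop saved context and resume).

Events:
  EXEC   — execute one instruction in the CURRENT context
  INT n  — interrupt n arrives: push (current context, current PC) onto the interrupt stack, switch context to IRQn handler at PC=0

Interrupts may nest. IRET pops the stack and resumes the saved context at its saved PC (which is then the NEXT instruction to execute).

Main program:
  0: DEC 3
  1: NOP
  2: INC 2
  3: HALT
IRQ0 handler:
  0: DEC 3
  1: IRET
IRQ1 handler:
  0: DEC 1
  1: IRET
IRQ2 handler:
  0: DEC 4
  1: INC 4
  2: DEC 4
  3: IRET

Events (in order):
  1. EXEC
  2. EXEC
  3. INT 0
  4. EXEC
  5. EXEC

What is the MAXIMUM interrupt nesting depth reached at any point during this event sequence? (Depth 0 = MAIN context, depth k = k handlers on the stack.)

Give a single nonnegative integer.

Event 1 (EXEC): [MAIN] PC=0: DEC 3 -> ACC=-3 [depth=0]
Event 2 (EXEC): [MAIN] PC=1: NOP [depth=0]
Event 3 (INT 0): INT 0 arrives: push (MAIN, PC=2), enter IRQ0 at PC=0 (depth now 1) [depth=1]
Event 4 (EXEC): [IRQ0] PC=0: DEC 3 -> ACC=-6 [depth=1]
Event 5 (EXEC): [IRQ0] PC=1: IRET -> resume MAIN at PC=2 (depth now 0) [depth=0]
Max depth observed: 1

Answer: 1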